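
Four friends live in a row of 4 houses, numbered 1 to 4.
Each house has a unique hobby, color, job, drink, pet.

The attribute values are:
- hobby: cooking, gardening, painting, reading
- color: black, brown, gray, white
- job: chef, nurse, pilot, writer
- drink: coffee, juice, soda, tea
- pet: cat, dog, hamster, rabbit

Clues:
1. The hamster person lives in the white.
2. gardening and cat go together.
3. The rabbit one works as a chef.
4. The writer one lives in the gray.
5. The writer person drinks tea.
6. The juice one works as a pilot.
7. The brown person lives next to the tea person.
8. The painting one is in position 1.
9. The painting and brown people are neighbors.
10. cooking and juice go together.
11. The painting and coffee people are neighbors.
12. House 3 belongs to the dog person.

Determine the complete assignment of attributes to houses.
Solution:

House | Hobby | Color | Job | Drink | Pet
-----------------------------------------
  1   | painting | black | chef | soda | rabbit
  2   | gardening | brown | nurse | coffee | cat
  3   | reading | gray | writer | tea | dog
  4   | cooking | white | pilot | juice | hamster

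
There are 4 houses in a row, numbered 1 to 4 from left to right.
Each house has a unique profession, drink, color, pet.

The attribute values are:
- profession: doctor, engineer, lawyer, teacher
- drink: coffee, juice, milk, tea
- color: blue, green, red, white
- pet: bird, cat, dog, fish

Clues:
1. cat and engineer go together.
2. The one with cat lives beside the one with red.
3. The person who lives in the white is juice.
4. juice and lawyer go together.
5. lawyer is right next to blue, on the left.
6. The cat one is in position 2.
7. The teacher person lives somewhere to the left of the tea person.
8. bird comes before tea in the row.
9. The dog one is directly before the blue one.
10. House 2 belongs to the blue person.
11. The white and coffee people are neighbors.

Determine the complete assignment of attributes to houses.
Solution:

House | Profession | Drink | Color | Pet
----------------------------------------
  1   | lawyer | juice | white | dog
  2   | engineer | coffee | blue | cat
  3   | teacher | milk | red | bird
  4   | doctor | tea | green | fish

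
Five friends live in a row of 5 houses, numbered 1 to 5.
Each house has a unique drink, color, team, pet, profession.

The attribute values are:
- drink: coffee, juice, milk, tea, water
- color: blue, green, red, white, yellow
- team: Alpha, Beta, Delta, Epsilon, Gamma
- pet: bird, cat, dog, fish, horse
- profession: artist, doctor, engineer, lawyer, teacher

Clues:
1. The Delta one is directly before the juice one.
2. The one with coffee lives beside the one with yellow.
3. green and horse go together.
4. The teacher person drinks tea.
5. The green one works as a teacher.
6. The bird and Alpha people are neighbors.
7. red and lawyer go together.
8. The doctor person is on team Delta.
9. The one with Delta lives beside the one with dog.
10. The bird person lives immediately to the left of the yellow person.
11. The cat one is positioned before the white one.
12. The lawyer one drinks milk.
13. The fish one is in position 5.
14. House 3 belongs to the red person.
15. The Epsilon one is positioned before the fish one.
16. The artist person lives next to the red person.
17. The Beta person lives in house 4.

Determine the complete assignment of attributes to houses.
Solution:

House | Drink | Color | Team | Pet | Profession
-----------------------------------------------
  1   | coffee | blue | Delta | bird | doctor
  2   | juice | yellow | Alpha | dog | artist
  3   | milk | red | Epsilon | cat | lawyer
  4   | tea | green | Beta | horse | teacher
  5   | water | white | Gamma | fish | engineer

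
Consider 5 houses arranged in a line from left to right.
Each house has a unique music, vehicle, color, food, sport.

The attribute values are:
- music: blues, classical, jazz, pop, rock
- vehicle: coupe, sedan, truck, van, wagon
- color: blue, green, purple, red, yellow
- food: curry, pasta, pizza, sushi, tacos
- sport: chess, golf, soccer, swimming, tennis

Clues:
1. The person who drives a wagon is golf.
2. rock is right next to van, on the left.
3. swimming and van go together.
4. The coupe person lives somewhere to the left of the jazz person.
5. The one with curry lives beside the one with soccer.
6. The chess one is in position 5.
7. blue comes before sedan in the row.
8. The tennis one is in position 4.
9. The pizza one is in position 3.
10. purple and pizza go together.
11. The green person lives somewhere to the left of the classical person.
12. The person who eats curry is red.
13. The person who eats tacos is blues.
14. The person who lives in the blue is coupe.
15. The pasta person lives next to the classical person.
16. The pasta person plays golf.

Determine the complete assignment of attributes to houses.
Solution:

House | Music | Vehicle | Color | Food | Sport
----------------------------------------------
  1   | rock | wagon | green | pasta | golf
  2   | classical | van | red | curry | swimming
  3   | pop | truck | purple | pizza | soccer
  4   | blues | coupe | blue | tacos | tennis
  5   | jazz | sedan | yellow | sushi | chess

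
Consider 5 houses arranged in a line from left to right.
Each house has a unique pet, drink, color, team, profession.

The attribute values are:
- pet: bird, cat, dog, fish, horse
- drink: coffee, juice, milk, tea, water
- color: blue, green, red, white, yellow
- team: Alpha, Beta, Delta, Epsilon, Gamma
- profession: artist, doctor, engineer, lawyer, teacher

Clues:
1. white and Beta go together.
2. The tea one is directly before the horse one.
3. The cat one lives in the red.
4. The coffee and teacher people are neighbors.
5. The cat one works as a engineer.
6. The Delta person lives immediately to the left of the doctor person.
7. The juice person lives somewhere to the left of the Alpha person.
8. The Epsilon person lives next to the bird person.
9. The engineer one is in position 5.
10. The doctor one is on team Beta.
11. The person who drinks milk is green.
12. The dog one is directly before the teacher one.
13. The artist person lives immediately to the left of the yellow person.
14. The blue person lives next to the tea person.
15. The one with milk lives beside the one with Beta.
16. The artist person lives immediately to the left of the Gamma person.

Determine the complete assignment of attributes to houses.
Solution:

House | Pet | Drink | Color | Team | Profession
-----------------------------------------------
  1   | dog | coffee | blue | Epsilon | artist
  2   | bird | tea | yellow | Gamma | teacher
  3   | horse | milk | green | Delta | lawyer
  4   | fish | juice | white | Beta | doctor
  5   | cat | water | red | Alpha | engineer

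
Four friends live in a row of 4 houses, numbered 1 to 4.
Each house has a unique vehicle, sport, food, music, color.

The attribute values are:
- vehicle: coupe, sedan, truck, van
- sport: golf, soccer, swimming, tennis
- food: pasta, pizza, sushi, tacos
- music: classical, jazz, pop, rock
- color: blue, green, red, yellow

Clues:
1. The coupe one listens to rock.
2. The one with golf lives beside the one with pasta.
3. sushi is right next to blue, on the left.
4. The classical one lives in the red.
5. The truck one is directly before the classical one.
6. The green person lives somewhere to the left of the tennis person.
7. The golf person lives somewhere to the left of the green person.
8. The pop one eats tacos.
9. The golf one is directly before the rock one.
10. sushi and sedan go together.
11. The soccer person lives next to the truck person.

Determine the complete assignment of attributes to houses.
Solution:

House | Vehicle | Sport | Food | Music | Color
----------------------------------------------
  1   | sedan | golf | sushi | jazz | yellow
  2   | coupe | soccer | pasta | rock | blue
  3   | truck | swimming | tacos | pop | green
  4   | van | tennis | pizza | classical | red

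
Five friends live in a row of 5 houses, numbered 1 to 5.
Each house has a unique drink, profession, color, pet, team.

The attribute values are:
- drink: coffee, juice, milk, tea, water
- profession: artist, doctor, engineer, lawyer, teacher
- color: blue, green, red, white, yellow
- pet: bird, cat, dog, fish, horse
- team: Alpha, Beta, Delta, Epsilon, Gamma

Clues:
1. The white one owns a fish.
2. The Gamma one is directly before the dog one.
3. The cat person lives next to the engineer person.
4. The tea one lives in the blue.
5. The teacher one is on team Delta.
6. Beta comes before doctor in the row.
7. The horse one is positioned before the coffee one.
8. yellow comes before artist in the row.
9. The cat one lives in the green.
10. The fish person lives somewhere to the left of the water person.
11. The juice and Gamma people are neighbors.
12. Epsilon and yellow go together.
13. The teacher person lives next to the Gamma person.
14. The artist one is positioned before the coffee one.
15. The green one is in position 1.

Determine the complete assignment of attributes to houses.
Solution:

House | Drink | Profession | Color | Pet | Team
-----------------------------------------------
  1   | juice | teacher | green | cat | Delta
  2   | milk | engineer | white | fish | Gamma
  3   | water | lawyer | yellow | dog | Epsilon
  4   | tea | artist | blue | horse | Beta
  5   | coffee | doctor | red | bird | Alpha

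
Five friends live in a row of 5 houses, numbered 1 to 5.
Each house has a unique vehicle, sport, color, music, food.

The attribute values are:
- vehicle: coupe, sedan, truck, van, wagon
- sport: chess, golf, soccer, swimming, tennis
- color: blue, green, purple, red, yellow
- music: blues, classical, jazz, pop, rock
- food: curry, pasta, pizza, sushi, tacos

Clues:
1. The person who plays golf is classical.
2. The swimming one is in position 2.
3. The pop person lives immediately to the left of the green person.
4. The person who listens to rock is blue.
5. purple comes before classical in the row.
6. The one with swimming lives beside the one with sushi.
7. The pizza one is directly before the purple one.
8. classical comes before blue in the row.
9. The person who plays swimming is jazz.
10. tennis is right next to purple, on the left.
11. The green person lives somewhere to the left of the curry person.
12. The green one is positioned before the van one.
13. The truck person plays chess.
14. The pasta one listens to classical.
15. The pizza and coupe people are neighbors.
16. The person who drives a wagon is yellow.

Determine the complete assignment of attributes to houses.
Solution:

House | Vehicle | Sport | Color | Music | Food
----------------------------------------------
  1   | wagon | tennis | yellow | blues | pizza
  2   | coupe | swimming | purple | jazz | tacos
  3   | truck | chess | red | pop | sushi
  4   | sedan | golf | green | classical | pasta
  5   | van | soccer | blue | rock | curry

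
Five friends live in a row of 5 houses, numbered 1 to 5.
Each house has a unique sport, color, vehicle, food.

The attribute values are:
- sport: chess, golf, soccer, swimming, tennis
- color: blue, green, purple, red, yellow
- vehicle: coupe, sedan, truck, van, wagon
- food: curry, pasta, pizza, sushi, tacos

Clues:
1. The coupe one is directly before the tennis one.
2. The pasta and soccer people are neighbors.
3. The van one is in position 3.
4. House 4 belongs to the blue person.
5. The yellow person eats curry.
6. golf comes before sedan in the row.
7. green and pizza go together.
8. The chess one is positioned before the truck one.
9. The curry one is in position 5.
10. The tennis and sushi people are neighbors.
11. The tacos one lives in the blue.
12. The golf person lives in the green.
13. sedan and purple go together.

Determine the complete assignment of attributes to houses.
Solution:

House | Sport | Color | Vehicle | Food
--------------------------------------
  1   | golf | green | coupe | pizza
  2   | tennis | purple | sedan | pasta
  3   | soccer | red | van | sushi
  4   | chess | blue | wagon | tacos
  5   | swimming | yellow | truck | curry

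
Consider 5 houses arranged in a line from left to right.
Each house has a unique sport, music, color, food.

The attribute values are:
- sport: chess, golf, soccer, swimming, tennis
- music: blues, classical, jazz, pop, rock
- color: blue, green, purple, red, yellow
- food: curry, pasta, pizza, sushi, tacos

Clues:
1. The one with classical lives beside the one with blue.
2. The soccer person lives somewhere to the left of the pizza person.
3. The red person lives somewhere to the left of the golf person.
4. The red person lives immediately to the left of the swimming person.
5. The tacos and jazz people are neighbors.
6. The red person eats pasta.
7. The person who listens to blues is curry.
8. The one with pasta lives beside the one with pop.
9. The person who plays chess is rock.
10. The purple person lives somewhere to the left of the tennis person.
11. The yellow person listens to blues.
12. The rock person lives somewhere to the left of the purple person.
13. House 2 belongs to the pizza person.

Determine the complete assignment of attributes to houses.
Solution:

House | Sport | Music | Color | Food
------------------------------------
  1   | soccer | classical | red | pasta
  2   | swimming | pop | blue | pizza
  3   | chess | rock | green | tacos
  4   | golf | jazz | purple | sushi
  5   | tennis | blues | yellow | curry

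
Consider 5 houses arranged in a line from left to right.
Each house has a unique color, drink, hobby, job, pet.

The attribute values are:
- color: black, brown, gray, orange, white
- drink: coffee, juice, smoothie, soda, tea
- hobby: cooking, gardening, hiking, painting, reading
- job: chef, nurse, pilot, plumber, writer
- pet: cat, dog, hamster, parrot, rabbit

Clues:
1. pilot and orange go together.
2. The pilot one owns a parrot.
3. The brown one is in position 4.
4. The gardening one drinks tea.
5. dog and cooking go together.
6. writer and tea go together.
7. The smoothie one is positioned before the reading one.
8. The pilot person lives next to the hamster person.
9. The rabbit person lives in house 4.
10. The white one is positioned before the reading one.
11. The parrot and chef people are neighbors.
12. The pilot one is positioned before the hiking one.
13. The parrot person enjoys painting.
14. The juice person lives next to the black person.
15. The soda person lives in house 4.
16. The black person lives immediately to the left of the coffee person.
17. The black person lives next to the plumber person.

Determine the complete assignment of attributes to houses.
Solution:

House | Color | Drink | Hobby | Job | Pet
-----------------------------------------
  1   | orange | juice | painting | pilot | parrot
  2   | black | smoothie | hiking | chef | hamster
  3   | white | coffee | cooking | plumber | dog
  4   | brown | soda | reading | nurse | rabbit
  5   | gray | tea | gardening | writer | cat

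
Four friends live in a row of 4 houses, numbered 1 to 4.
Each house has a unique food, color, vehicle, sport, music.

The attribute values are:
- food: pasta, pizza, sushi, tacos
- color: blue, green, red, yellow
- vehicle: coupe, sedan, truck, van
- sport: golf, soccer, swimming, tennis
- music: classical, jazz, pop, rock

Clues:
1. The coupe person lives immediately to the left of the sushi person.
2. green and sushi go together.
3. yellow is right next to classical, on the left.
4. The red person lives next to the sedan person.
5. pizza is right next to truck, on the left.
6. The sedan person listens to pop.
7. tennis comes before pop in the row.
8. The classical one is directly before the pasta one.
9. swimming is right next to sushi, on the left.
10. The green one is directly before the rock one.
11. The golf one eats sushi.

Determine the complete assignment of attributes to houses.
Solution:

House | Food | Color | Vehicle | Sport | Music
----------------------------------------------
  1   | pizza | yellow | coupe | swimming | jazz
  2   | sushi | green | truck | golf | classical
  3   | pasta | red | van | tennis | rock
  4   | tacos | blue | sedan | soccer | pop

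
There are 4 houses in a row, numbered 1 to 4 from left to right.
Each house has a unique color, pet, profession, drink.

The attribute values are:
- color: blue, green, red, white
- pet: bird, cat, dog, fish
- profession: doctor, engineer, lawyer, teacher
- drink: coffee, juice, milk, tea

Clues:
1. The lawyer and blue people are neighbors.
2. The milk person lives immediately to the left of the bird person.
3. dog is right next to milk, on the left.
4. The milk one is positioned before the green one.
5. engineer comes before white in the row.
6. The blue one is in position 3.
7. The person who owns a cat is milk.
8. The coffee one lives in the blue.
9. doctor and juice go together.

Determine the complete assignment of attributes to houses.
Solution:

House | Color | Pet | Profession | Drink
----------------------------------------
  1   | red | dog | engineer | tea
  2   | white | cat | lawyer | milk
  3   | blue | bird | teacher | coffee
  4   | green | fish | doctor | juice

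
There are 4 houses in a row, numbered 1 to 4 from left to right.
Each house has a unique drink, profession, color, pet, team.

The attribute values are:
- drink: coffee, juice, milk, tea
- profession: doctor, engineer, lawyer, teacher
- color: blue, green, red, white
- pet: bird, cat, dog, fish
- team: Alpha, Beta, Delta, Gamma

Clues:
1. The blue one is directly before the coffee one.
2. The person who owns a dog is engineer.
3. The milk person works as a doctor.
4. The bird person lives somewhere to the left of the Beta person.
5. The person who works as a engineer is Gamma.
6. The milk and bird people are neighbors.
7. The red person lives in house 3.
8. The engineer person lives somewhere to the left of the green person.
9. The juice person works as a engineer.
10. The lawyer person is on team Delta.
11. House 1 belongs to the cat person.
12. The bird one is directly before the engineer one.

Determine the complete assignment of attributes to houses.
Solution:

House | Drink | Profession | Color | Pet | Team
-----------------------------------------------
  1   | milk | doctor | blue | cat | Alpha
  2   | coffee | lawyer | white | bird | Delta
  3   | juice | engineer | red | dog | Gamma
  4   | tea | teacher | green | fish | Beta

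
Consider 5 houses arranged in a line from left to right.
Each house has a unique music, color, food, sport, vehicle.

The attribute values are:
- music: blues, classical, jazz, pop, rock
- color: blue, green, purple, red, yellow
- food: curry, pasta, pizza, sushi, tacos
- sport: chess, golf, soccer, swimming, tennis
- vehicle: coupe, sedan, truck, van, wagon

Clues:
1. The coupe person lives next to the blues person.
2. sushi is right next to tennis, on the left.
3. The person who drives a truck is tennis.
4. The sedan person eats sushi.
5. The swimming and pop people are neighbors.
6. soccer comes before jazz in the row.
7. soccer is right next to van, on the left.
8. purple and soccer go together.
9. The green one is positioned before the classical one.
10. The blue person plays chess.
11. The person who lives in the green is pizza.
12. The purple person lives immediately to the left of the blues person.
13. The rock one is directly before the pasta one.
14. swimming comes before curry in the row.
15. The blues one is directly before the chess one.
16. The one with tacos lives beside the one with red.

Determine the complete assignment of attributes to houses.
Solution:

House | Music | Color | Food | Sport | Vehicle
----------------------------------------------
  1   | rock | purple | tacos | soccer | coupe
  2   | blues | red | pasta | swimming | van
  3   | pop | blue | sushi | chess | sedan
  4   | jazz | green | pizza | tennis | truck
  5   | classical | yellow | curry | golf | wagon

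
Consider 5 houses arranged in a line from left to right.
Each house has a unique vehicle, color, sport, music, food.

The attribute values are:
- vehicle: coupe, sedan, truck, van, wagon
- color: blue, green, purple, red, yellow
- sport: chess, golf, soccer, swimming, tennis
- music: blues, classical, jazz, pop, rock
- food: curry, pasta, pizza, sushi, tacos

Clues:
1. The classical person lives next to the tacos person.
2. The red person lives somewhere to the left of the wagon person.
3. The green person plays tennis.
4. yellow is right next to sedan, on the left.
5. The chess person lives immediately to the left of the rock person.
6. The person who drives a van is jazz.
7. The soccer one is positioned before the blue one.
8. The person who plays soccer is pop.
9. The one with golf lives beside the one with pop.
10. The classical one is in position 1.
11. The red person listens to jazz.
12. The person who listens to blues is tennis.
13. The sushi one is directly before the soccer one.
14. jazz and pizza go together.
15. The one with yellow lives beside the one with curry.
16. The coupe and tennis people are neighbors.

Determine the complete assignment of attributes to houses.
Solution:

House | Vehicle | Color | Sport | Music | Food
----------------------------------------------
  1   | truck | purple | golf | classical | sushi
  2   | coupe | yellow | soccer | pop | tacos
  3   | sedan | green | tennis | blues | curry
  4   | van | red | chess | jazz | pizza
  5   | wagon | blue | swimming | rock | pasta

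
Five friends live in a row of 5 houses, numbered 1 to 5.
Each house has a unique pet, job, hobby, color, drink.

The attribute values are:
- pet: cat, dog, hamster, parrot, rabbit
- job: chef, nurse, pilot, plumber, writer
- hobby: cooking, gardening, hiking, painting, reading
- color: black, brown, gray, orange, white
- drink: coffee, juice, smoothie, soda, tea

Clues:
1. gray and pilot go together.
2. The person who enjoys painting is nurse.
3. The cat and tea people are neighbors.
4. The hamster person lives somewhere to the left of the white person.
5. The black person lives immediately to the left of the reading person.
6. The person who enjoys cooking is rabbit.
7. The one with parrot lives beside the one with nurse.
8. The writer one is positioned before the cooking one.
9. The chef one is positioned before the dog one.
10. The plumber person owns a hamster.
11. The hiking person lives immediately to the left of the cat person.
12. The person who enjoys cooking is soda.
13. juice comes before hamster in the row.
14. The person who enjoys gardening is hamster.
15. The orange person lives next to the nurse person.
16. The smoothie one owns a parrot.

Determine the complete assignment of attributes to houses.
Solution:

House | Pet | Job | Hobby | Color | Drink
-----------------------------------------
  1   | parrot | chef | hiking | orange | smoothie
  2   | cat | nurse | painting | brown | juice
  3   | hamster | plumber | gardening | black | tea
  4   | dog | writer | reading | white | coffee
  5   | rabbit | pilot | cooking | gray | soda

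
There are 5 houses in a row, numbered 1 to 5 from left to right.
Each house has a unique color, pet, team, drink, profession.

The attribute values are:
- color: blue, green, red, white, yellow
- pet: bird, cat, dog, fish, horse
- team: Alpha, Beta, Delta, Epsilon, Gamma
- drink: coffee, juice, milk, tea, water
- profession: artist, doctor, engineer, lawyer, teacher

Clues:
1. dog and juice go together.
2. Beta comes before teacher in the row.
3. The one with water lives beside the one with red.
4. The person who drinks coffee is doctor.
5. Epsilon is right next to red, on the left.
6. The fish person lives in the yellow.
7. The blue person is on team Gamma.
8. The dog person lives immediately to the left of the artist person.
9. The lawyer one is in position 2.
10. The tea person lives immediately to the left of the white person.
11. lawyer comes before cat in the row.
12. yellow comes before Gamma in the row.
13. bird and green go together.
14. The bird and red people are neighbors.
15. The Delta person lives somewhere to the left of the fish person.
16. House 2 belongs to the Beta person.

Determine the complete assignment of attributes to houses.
Solution:

House | Color | Pet | Team | Drink | Profession
-----------------------------------------------
  1   | green | bird | Epsilon | water | engineer
  2   | red | horse | Beta | tea | lawyer
  3   | white | dog | Delta | juice | teacher
  4   | yellow | fish | Alpha | milk | artist
  5   | blue | cat | Gamma | coffee | doctor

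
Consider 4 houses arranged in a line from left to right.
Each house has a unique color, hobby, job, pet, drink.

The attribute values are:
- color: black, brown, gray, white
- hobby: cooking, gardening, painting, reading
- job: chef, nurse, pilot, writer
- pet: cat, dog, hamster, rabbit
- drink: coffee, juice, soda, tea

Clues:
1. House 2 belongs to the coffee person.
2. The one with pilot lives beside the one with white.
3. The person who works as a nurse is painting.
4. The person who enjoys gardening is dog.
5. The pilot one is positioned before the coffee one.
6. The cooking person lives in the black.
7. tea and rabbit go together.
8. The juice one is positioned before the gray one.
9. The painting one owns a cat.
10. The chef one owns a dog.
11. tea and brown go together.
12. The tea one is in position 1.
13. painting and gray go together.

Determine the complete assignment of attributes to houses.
Solution:

House | Color | Hobby | Job | Pet | Drink
-----------------------------------------
  1   | brown | reading | pilot | rabbit | tea
  2   | white | gardening | chef | dog | coffee
  3   | black | cooking | writer | hamster | juice
  4   | gray | painting | nurse | cat | soda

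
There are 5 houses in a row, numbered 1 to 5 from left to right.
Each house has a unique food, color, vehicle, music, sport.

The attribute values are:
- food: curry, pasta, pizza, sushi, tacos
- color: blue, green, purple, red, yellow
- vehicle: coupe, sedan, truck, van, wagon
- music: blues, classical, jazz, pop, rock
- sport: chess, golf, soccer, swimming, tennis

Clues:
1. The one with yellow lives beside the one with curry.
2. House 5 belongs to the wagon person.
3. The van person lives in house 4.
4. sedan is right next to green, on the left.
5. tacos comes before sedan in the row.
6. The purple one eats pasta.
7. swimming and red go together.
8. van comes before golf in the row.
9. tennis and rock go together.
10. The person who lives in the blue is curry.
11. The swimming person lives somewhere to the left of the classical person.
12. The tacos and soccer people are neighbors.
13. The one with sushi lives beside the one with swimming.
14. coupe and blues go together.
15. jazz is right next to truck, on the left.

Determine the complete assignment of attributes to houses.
Solution:

House | Food | Color | Vehicle | Music | Sport
----------------------------------------------
  1   | tacos | yellow | coupe | blues | chess
  2   | curry | blue | sedan | jazz | soccer
  3   | sushi | green | truck | rock | tennis
  4   | pizza | red | van | pop | swimming
  5   | pasta | purple | wagon | classical | golf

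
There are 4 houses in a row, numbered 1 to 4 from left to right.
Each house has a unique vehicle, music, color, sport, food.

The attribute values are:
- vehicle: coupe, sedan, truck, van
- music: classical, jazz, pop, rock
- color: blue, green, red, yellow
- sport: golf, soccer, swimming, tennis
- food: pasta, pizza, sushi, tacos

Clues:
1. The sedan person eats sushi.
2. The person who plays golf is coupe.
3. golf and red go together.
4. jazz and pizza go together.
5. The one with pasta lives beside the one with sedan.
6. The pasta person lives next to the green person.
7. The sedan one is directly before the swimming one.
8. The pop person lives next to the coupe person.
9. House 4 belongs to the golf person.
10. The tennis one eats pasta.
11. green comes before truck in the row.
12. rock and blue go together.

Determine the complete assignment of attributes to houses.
Solution:

House | Vehicle | Music | Color | Sport | Food
----------------------------------------------
  1   | van | rock | blue | tennis | pasta
  2   | sedan | classical | green | soccer | sushi
  3   | truck | pop | yellow | swimming | tacos
  4   | coupe | jazz | red | golf | pizza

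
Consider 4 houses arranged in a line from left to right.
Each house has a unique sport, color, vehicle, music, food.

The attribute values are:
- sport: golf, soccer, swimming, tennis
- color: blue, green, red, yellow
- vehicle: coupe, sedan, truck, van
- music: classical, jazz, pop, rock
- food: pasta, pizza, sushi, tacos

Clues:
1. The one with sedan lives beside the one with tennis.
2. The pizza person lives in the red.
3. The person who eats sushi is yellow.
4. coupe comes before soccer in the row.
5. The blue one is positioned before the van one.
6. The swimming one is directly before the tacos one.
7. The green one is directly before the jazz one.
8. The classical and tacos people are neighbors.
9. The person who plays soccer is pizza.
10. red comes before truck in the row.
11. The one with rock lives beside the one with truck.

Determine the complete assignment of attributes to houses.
Solution:

House | Sport | Color | Vehicle | Music | Food
----------------------------------------------
  1   | swimming | green | sedan | classical | pasta
  2   | tennis | blue | coupe | jazz | tacos
  3   | soccer | red | van | rock | pizza
  4   | golf | yellow | truck | pop | sushi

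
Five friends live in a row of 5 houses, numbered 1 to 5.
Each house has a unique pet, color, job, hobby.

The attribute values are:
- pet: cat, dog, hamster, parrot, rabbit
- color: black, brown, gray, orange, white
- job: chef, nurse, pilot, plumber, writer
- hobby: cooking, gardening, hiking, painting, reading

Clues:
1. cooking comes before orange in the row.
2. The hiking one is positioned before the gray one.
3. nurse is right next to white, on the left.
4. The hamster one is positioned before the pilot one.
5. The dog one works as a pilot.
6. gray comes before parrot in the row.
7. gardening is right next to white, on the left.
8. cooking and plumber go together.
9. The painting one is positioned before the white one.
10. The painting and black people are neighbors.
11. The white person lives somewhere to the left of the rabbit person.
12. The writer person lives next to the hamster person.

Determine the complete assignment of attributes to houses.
Solution:

House | Pet | Color | Job | Hobby
---------------------------------
  1   | cat | brown | writer | painting
  2   | hamster | black | nurse | gardening
  3   | dog | white | pilot | hiking
  4   | rabbit | gray | plumber | cooking
  5   | parrot | orange | chef | reading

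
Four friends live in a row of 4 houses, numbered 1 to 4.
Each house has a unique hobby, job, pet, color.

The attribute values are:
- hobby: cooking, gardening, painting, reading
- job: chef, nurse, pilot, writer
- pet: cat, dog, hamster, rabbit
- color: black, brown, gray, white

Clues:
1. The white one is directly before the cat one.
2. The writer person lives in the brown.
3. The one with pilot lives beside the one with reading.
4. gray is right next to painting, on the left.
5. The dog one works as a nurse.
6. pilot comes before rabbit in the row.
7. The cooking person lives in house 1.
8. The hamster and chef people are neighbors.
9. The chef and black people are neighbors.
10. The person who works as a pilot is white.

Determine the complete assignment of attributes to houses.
Solution:

House | Hobby | Job | Pet | Color
---------------------------------
  1   | cooking | pilot | hamster | white
  2   | reading | chef | cat | gray
  3   | painting | nurse | dog | black
  4   | gardening | writer | rabbit | brown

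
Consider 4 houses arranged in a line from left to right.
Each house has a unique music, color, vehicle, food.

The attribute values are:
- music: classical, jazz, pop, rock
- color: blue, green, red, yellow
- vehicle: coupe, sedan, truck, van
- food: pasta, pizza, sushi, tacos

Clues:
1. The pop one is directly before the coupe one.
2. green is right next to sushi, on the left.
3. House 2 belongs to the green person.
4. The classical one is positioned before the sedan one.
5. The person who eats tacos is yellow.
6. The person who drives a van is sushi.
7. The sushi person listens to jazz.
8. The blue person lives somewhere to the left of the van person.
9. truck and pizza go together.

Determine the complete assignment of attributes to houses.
Solution:

House | Music | Color | Vehicle | Food
--------------------------------------
  1   | pop | blue | truck | pizza
  2   | classical | green | coupe | pasta
  3   | jazz | red | van | sushi
  4   | rock | yellow | sedan | tacos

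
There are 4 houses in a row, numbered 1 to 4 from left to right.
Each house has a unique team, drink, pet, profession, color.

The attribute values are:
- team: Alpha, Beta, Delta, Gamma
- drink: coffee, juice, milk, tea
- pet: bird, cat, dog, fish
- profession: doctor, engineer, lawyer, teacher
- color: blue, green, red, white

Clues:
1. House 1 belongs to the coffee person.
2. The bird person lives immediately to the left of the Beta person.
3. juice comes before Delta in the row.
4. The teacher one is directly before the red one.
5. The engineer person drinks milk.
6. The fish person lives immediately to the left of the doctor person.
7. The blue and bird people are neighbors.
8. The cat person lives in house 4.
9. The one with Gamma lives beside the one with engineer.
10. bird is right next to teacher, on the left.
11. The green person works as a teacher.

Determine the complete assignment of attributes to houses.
Solution:

House | Team | Drink | Pet | Profession | Color
-----------------------------------------------
  1   | Gamma | coffee | dog | lawyer | blue
  2   | Alpha | milk | bird | engineer | white
  3   | Beta | juice | fish | teacher | green
  4   | Delta | tea | cat | doctor | red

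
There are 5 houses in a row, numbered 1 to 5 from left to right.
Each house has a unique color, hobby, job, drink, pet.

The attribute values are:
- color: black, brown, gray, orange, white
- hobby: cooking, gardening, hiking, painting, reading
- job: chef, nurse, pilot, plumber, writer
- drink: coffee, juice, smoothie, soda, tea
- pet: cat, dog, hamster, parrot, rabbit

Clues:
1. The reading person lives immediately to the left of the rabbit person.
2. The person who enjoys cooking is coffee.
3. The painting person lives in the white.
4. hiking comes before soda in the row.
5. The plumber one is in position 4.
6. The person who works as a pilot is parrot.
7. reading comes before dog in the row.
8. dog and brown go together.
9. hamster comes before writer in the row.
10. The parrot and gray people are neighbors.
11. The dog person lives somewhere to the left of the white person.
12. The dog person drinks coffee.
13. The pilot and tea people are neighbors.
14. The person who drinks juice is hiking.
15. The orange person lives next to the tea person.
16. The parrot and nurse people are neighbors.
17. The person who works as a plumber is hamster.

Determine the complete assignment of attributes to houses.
Solution:

House | Color | Hobby | Job | Drink | Pet
-----------------------------------------
  1   | orange | reading | pilot | smoothie | parrot
  2   | gray | gardening | nurse | tea | rabbit
  3   | brown | cooking | chef | coffee | dog
  4   | black | hiking | plumber | juice | hamster
  5   | white | painting | writer | soda | cat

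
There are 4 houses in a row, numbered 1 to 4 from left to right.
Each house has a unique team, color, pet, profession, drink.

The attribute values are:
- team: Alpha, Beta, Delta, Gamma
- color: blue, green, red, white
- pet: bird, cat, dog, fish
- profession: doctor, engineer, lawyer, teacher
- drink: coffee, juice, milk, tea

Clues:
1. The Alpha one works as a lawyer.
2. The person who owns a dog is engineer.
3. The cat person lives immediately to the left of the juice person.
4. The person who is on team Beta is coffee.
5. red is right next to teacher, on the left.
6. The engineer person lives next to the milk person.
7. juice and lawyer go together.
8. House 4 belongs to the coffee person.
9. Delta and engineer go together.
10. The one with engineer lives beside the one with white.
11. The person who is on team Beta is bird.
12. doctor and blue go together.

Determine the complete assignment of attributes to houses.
Solution:

House | Team | Color | Pet | Profession | Drink
-----------------------------------------------
  1   | Delta | red | dog | engineer | tea
  2   | Gamma | white | cat | teacher | milk
  3   | Alpha | green | fish | lawyer | juice
  4   | Beta | blue | bird | doctor | coffee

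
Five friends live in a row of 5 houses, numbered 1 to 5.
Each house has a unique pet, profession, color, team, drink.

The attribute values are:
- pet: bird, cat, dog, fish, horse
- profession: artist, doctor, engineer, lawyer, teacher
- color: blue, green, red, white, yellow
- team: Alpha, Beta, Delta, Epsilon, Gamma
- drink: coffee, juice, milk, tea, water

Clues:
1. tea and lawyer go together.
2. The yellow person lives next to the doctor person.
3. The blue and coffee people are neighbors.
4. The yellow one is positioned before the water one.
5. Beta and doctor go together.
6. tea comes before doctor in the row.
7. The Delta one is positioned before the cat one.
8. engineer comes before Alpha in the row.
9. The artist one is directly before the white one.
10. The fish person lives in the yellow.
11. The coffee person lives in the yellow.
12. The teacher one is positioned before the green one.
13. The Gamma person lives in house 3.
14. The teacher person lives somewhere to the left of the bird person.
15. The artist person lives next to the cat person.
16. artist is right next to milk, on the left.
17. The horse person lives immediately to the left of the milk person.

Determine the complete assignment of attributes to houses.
Solution:

House | Pet | Profession | Color | Team | Drink
-----------------------------------------------
  1   | horse | artist | red | Delta | juice
  2   | cat | engineer | white | Epsilon | milk
  3   | dog | lawyer | blue | Gamma | tea
  4   | fish | teacher | yellow | Alpha | coffee
  5   | bird | doctor | green | Beta | water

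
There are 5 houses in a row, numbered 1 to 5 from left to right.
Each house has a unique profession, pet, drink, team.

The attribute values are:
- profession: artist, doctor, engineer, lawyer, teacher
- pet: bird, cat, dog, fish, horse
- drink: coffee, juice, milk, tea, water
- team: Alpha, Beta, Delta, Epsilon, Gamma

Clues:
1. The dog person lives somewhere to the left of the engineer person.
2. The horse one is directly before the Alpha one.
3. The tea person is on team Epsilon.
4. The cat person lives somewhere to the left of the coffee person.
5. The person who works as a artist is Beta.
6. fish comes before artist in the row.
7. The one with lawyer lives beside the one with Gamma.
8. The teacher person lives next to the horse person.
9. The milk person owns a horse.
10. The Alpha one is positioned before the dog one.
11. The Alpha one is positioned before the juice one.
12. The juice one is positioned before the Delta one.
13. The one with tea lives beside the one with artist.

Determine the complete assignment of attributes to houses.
Solution:

House | Profession | Pet | Drink | Team
---------------------------------------
  1   | teacher | fish | tea | Epsilon
  2   | artist | horse | milk | Beta
  3   | lawyer | cat | water | Alpha
  4   | doctor | dog | juice | Gamma
  5   | engineer | bird | coffee | Delta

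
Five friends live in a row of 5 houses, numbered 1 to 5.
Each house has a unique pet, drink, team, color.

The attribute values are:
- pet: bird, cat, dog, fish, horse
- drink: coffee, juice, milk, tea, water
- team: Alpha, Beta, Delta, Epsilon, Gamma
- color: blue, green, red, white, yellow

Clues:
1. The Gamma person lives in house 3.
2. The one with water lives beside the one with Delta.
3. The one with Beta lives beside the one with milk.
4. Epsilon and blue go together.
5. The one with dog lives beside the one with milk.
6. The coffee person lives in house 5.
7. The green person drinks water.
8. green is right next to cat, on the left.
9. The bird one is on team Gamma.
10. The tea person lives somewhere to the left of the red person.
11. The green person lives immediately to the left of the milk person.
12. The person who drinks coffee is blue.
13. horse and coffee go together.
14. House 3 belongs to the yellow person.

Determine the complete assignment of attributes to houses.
Solution:

House | Pet | Drink | Team | Color
----------------------------------
  1   | dog | water | Beta | green
  2   | cat | milk | Delta | white
  3   | bird | tea | Gamma | yellow
  4   | fish | juice | Alpha | red
  5   | horse | coffee | Epsilon | blue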